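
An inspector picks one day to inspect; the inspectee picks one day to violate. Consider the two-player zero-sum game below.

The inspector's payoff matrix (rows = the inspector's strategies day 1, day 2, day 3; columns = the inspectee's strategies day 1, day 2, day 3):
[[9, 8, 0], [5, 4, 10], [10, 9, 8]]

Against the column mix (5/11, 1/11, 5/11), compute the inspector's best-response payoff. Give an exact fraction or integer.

day 1: (9)·(5/11) + (8)·(1/11) + (0)·(5/11) = 53/11.
day 2: (5)·(5/11) + (4)·(1/11) + (10)·(5/11) = 79/11.
day 3: (10)·(5/11) + (9)·(1/11) + (8)·(5/11) = 9.
The best pure response is day 3 with expected payoff 9.

9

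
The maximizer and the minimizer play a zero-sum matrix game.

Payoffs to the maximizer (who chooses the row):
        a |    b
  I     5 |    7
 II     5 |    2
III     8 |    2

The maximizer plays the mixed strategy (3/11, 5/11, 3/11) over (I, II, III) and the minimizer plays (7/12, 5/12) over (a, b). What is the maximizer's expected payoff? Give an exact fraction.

211/44

Against (7/12, 5/12), each row's expected payoff is I: 35/6; II: 15/4; III: 11/2.
Taking the (3/11, 5/11, 3/11)-weighted average: (3/11)·(35/6) + (5/11)·(15/4) + (3/11)·(11/2) = 211/44.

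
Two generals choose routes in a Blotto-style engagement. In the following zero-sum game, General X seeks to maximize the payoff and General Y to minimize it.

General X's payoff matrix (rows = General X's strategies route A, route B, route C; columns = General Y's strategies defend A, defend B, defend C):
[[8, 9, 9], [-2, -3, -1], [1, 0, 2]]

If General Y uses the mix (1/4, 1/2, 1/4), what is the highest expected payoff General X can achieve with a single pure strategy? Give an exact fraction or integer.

route A: (8)·(1/4) + (9)·(1/2) + (9)·(1/4) = 35/4.
route B: (-2)·(1/4) + (-3)·(1/2) + (-1)·(1/4) = -9/4.
route C: (1)·(1/4) + (0)·(1/2) + (2)·(1/4) = 3/4.
The best pure response is route A with expected payoff 35/4.

35/4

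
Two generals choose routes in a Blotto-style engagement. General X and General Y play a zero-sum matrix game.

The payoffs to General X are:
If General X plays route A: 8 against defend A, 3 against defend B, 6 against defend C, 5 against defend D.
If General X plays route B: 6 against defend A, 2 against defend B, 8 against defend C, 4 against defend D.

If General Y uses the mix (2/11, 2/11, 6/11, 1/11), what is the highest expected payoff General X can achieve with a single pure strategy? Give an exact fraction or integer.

68/11

route A: (8)·(2/11) + (3)·(2/11) + (6)·(6/11) + (5)·(1/11) = 63/11.
route B: (6)·(2/11) + (2)·(2/11) + (8)·(6/11) + (4)·(1/11) = 68/11.
The best pure response is route B with expected payoff 68/11.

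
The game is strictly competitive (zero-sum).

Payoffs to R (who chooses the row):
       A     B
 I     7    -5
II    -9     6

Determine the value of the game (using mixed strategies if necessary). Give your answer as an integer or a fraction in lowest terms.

-1/9

Row minima are -5 and -9, so R's maximin is -5; column maxima are 7 and 6, so C's minimax is 6. These differ, so the equilibrium is in mixed strategies.
Let R play I with probability p. C is indifferent when 7p − 9(1−p) = −5p + 6(1−p), giving p = 5/9.
Let C play A with probability q. R is indifferent when 7q − 5(1−q) = −9q + 6(1−q), giving q = 11/27.
The value is 7·(11/27) + (-5)·(16/27) = -1/9.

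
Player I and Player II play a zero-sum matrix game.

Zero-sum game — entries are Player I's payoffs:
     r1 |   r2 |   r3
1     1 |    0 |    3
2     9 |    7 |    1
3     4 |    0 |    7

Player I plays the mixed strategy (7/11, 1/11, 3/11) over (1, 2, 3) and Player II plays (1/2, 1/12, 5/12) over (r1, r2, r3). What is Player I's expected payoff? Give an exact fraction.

Against (1/2, 1/12, 5/12), each row's expected payoff is 1: 7/4; 2: 11/2; 3: 59/12.
Taking the (7/11, 1/11, 3/11)-weighted average: (7/11)·(7/4) + (1/11)·(11/2) + (3/11)·(59/12) = 65/22.

65/22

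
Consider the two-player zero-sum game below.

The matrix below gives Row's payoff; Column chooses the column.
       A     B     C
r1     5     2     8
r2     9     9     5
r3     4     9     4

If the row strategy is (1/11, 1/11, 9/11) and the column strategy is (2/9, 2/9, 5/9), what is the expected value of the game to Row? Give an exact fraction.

Against (2/9, 2/9, 5/9), each row's expected payoff is r1: 6; r2: 61/9; r3: 46/9.
Taking the (1/11, 1/11, 9/11)-weighted average: (1/11)·(6) + (1/11)·(61/9) + (9/11)·(46/9) = 529/99.

529/99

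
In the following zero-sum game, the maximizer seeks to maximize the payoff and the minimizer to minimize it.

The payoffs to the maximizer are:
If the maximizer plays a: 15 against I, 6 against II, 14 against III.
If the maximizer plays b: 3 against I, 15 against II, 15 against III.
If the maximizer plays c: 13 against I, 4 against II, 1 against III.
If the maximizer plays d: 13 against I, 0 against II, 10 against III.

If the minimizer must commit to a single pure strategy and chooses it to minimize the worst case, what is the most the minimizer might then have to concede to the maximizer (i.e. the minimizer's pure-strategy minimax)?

The worst case (largest entry) in each column is I: 15, II: 15, III: 15.
The best (smallest) of these is 15.

15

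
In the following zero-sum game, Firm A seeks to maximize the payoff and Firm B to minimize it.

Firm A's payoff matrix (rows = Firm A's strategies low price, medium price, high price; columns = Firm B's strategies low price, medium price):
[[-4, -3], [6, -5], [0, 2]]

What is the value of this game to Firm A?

Row low price is strictly dominated by row high price, so Firm A never plays it.
The remaining 2×2 game on (medium price, high price) × (low price, medium price) has no saddle point. Let Firm A play medium price with probability p; indifference gives 6p = −5p + 2(1−p), so p = 2/13.
Similarly Firm B's optimal q on low price is 7/13, and the value is 6·(7/13) + (-5)·(6/13) = 12/13.

12/13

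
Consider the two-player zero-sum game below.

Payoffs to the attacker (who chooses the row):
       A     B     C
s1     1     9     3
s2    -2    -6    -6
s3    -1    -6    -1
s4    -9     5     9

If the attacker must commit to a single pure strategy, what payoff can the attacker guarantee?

The worst-case payoff for each row is s1: 1, s2: -6, s3: -6, s4: -9.
The best of these is 1.

1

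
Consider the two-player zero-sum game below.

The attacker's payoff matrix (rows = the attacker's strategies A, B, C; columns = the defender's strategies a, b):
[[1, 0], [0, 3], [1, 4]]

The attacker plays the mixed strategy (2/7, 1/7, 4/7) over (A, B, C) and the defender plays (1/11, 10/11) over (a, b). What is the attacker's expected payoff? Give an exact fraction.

28/11

Against (1/11, 10/11), each row's expected payoff is A: 1/11; B: 30/11; C: 41/11.
Taking the (2/7, 1/7, 4/7)-weighted average: (2/7)·(1/11) + (1/7)·(30/11) + (4/7)·(41/11) = 28/11.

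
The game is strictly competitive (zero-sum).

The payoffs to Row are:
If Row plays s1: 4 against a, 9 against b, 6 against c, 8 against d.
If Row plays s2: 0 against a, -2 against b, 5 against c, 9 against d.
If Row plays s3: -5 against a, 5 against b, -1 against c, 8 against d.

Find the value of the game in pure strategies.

4

Row minima: 4, -2, -5 → Row's maximin is 4.
Column maxima: 4, 9, 6, 9 → Column's minimax is 4.
They coincide at (s1, a), so the value is 4.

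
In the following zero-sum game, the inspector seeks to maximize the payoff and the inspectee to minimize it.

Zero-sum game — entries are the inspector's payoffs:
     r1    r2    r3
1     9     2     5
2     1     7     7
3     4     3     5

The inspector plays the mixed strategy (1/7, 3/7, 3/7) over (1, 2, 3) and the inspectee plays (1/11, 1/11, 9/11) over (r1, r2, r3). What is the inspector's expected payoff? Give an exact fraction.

425/77

Against (1/11, 1/11, 9/11), each row's expected payoff is 1: 56/11; 2: 71/11; 3: 52/11.
Taking the (1/7, 3/7, 3/7)-weighted average: (1/7)·(56/11) + (3/7)·(71/11) + (3/7)·(52/11) = 425/77.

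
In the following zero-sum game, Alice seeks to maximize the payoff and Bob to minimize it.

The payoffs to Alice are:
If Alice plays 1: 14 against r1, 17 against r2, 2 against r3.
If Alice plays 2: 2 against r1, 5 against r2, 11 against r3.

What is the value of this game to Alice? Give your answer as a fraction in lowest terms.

Column r2 is strictly dominated by r1 for Bob (it gives Alice more in every row).
The remaining 2×2 game on (1, 2) × (r1, r3) has no saddle point. Let Alice play 1 with probability p; indifference gives 14p + 2(1−p) = 2p + 11(1−p), so p = 3/7.
Similarly Bob's optimal q on r1 is 3/7, and the value is 14·(3/7) + (2)·(4/7) = 50/7.

50/7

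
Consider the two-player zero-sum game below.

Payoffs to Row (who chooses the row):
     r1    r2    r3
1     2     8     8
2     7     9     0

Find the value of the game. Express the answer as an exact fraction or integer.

Column r2 is strictly dominated by r1 for Column (it gives Row more in every row).
The remaining 2×2 game on (1, 2) × (r1, r3) has no saddle point. Let Row play 1 with probability p; indifference gives 2p + 7(1−p) = 8p, so p = 7/13.
Similarly Column's optimal q on r1 is 8/13, and the value is 2·(8/13) + (8)·(5/13) = 56/13.

56/13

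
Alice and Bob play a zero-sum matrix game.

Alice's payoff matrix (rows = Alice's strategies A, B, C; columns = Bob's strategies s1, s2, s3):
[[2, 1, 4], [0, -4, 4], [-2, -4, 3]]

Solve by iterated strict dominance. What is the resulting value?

1

Column s1 is strictly dominated by s2 for Bob (1<2, -4<0, -4<-2); eliminate s1.
Column s3 is strictly dominated by s2 for Bob (1<4, -4<4, -4<3); eliminate s3.
Row C is strictly dominated by row A (1>-4); eliminate C.
Row B is strictly dominated by row A (1>-4); eliminate B.
Only (A, s2) remains, with payoff 1.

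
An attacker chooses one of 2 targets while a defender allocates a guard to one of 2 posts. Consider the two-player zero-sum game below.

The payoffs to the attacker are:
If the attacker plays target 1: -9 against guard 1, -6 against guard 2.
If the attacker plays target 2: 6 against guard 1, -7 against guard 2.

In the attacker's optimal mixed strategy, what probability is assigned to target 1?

13/16

Row minima are -9 and -7, so the attacker's maximin is -7; column maxima are 6 and -6, so the defender's minimax is -6. These differ, so the equilibrium is in mixed strategies.
Let the attacker play target 1 with probability p. The defender is indifferent when −9p + 6(1−p) = −6p − 7(1−p), giving p = 13/16.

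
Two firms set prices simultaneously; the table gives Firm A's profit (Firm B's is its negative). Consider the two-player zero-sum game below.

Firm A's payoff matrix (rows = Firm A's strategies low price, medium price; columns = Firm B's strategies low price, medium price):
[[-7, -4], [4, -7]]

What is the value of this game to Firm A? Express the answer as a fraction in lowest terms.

-65/14

Row minima are -7 and -7, so Firm A's maximin is -7; column maxima are 4 and -4, so Firm B's minimax is -4. These differ, so the equilibrium is in mixed strategies.
Let Firm A play low price with probability p. Firm B is indifferent when −7p + 4(1−p) = −4p − 7(1−p), giving p = 11/14.
Let Firm B play low price with probability q. Firm A is indifferent when −7q − 4(1−q) = 4q − 7(1−q), giving q = 3/14.
The value is -7·(3/14) + (-4)·(11/14) = -65/14.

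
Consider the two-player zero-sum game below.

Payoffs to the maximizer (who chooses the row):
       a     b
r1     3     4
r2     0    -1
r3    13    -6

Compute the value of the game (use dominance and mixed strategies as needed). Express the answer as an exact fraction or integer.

7/2

Row r2 is strictly dominated by row r1, so the maximizer never plays it.
The remaining 2×2 game on (r1, r3) × (a, b) has no saddle point. Let the maximizer play r1 with probability p; indifference gives 3p + 13(1−p) = 4p − 6(1−p), so p = 19/20.
Similarly the minimizer's optimal q on a is 1/2, and the value is 3·(1/2) + (4)·(1/2) = 7/2.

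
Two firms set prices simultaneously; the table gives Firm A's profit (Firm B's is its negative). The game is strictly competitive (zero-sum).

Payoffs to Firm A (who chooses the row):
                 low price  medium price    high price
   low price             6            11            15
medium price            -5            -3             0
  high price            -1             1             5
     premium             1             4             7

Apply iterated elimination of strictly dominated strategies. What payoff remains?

Row medium price is strictly dominated by row low price (6>-5, 11>-3, 15>0); eliminate medium price.
Row high price is strictly dominated by row low price (6>-1, 11>1, 15>5); eliminate high price.
Column high price is strictly dominated by low price for Firm B (6<15, 1<7); eliminate high price.
Row premium is strictly dominated by row low price (6>1, 11>4); eliminate premium.
Column medium price is strictly dominated by low price for Firm B (6<11); eliminate medium price.
Only (low price, low price) remains, with payoff 6.

6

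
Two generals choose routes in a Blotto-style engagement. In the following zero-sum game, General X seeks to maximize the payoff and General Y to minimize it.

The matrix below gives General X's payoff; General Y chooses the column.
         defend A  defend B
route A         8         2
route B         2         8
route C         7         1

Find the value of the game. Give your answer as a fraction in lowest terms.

5

Row route C is strictly dominated by row route A, so General X never plays it.
The remaining 2×2 game on (route A, route B) × (defend A, defend B) has no saddle point. Let General X play route A with probability p; indifference gives 8p + 2(1−p) = 2p + 8(1−p), so p = 1/2.
Similarly General Y's optimal q on defend A is 1/2, and the value is 8·(1/2) + (2)·(1/2) = 5.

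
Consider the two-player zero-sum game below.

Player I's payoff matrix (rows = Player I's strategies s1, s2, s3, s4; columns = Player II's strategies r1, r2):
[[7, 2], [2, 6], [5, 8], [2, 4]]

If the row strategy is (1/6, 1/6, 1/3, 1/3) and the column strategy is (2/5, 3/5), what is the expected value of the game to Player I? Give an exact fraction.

Against (2/5, 3/5), each row's expected payoff is s1: 4; s2: 22/5; s3: 34/5; s4: 16/5.
Taking the (1/6, 1/6, 1/3, 1/3)-weighted average: (1/6)·(4) + (1/6)·(22/5) + (1/3)·(34/5) + (1/3)·(16/5) = 71/15.

71/15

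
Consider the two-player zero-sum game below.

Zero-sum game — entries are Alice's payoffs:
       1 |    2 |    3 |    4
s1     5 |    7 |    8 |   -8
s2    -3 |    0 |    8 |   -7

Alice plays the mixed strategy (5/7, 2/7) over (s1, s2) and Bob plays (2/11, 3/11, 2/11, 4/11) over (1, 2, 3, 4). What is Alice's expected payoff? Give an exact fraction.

Against (2/11, 3/11, 2/11, 4/11), each row's expected payoff is s1: 15/11; s2: -18/11.
Taking the (5/7, 2/7)-weighted average: (5/7)·(15/11) + (2/7)·(-18/11) = 39/77.

39/77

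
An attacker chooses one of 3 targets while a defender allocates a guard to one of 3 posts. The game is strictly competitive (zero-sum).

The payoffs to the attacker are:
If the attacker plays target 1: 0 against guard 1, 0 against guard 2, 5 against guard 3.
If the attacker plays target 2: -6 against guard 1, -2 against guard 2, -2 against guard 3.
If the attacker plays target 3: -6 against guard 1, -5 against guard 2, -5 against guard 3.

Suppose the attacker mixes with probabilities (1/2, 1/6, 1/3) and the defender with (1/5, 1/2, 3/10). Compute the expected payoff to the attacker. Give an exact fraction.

Against (1/5, 1/2, 3/10), each row's expected payoff is target 1: 3/2; target 2: -14/5; target 3: -26/5.
Taking the (1/2, 1/6, 1/3)-weighted average: (1/2)·(3/2) + (1/6)·(-14/5) + (1/3)·(-26/5) = -29/20.

-29/20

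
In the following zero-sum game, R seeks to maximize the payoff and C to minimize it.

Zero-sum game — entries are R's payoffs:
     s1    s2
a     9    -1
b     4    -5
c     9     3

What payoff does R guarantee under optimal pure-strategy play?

Row minima: -1, -5, 3 → R's maximin is 3.
Column maxima: 9, 3 → C's minimax is 3.
They coincide at (c, s2), so the value is 3.

3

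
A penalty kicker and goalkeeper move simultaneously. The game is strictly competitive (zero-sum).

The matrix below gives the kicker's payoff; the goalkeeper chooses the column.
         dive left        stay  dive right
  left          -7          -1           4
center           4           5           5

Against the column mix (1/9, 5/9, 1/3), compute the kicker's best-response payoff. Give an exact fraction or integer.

44/9

left: (-7)·(1/9) + (-1)·(5/9) + (4)·(1/3) = 0.
center: (4)·(1/9) + (5)·(5/9) + (5)·(1/3) = 44/9.
The best pure response is center with expected payoff 44/9.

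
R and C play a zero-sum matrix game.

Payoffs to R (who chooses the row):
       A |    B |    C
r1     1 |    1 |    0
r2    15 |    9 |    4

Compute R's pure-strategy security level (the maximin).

4

The worst-case payoff for each row is r1: 0, r2: 4.
The best of these is 4.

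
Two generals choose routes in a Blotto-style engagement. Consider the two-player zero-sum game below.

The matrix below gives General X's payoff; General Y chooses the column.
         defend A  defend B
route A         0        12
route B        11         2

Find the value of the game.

44/7

Row minima are 0 and 2, so General X's maximin is 2; column maxima are 11 and 12, so General Y's minimax is 11. These differ, so the equilibrium is in mixed strategies.
Let General X play route A with probability p. General Y is indifferent when 11(1−p) = 12p + 2(1−p), giving p = 3/7.
Let General Y play defend A with probability q. General X is indifferent when 12(1−q) = 11q + 2(1−q), giving q = 10/21.
The value is 0·(10/21) + (12)·(11/21) = 44/7.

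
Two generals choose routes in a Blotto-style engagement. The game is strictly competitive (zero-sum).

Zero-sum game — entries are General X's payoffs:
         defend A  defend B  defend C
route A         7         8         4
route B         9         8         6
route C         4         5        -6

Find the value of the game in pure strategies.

6

Row minima: 4, 6, -6 → General X's maximin is 6.
Column maxima: 9, 8, 6 → General Y's minimax is 6.
They coincide at (route B, defend C), so the value is 6.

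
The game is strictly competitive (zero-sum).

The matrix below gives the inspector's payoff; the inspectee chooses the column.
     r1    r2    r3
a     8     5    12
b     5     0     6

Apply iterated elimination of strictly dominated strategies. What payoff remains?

5

Row b is strictly dominated by row a (8>5, 5>0, 12>6); eliminate b.
Column r1 is strictly dominated by r2 for the inspectee (5<8); eliminate r1.
Column r3 is strictly dominated by r2 for the inspectee (5<12); eliminate r3.
Only (a, r2) remains, with payoff 5.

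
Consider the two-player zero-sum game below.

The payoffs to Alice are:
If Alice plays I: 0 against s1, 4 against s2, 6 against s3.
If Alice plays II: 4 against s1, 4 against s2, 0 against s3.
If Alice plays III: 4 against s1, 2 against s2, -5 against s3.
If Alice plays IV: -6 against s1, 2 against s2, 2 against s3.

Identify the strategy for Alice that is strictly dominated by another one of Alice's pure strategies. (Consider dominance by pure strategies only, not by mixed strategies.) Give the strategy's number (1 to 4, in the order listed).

Compare IV with I: 0 > -6, 4 > 2, 6 > 2.
So I strictly dominates IV for Alice; IV is strictly dominated.

4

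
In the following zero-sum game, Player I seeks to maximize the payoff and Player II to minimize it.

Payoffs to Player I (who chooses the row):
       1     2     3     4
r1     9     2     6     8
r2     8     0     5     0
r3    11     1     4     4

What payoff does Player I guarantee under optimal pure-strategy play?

2

Row minima: 2, 0, 1 → Player I's maximin is 2.
Column maxima: 11, 2, 6, 8 → Player II's minimax is 2.
They coincide at (r1, 2), so the value is 2.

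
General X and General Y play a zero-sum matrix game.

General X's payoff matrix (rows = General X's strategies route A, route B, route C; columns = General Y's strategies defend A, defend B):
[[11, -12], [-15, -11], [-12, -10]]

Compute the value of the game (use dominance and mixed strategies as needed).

-254/25

Row route B is strictly dominated by row route C, so General X never plays it.
The remaining 2×2 game on (route A, route C) × (defend A, defend B) has no saddle point. Let General X play route A with probability p; indifference gives 11p − 12(1−p) = −12p − 10(1−p), so p = 2/25.
Similarly General Y's optimal q on defend A is 2/25, and the value is 11·(2/25) + (-12)·(23/25) = -254/25.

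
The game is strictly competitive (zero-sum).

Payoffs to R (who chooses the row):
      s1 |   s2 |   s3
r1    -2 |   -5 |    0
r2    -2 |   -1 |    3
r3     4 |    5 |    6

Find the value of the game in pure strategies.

4

Row minima: -5, -2, 4 → R's maximin is 4.
Column maxima: 4, 5, 6 → C's minimax is 4.
They coincide at (r3, s1), so the value is 4.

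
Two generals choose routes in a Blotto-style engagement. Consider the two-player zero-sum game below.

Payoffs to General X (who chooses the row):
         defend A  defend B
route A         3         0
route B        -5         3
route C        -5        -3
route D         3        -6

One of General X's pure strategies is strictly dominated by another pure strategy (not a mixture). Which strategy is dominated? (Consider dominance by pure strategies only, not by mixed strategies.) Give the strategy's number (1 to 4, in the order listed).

Compare route C with route A: 3 > -5, 0 > -3.
So route A strictly dominates route C for General X; route C is strictly dominated.

3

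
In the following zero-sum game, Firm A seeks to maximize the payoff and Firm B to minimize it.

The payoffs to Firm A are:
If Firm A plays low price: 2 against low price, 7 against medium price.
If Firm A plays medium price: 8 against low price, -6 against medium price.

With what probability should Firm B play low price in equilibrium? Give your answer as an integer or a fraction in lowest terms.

Row minima are 2 and -6, so Firm A's maximin is 2; column maxima are 8 and 7, so Firm B's minimax is 7. These differ, so the equilibrium is in mixed strategies.
Let Firm B play low price with probability q. Firm A is indifferent when 2q + 7(1−q) = 8q − 6(1−q), giving q = 13/19.

13/19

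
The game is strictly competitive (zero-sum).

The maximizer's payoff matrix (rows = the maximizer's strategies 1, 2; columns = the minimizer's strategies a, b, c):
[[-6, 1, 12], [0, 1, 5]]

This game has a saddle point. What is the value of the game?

0

Row minima: -6, 0 → the maximizer's maximin is 0.
Column maxima: 0, 1, 12 → the minimizer's minimax is 0.
They coincide at (2, a), so the value is 0.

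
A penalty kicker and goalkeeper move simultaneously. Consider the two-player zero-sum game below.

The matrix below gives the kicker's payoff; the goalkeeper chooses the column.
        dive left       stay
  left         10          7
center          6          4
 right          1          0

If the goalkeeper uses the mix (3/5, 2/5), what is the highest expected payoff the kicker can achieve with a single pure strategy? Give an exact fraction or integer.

44/5

left: (10)·(3/5) + (7)·(2/5) = 44/5.
center: (6)·(3/5) + (4)·(2/5) = 26/5.
right: (1)·(3/5) + (0)·(2/5) = 3/5.
The best pure response is left with expected payoff 44/5.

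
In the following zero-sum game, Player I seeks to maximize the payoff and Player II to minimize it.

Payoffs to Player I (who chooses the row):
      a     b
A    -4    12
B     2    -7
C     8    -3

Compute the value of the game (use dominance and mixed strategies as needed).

Row B is strictly dominated by row C, so Player I never plays it.
The remaining 2×2 game on (A, C) × (a, b) has no saddle point. Let Player I play A with probability p; indifference gives −4p + 8(1−p) = 12p − 3(1−p), so p = 11/27.
Similarly Player II's optimal q on a is 5/9, and the value is -4·(5/9) + (12)·(4/9) = 28/9.

28/9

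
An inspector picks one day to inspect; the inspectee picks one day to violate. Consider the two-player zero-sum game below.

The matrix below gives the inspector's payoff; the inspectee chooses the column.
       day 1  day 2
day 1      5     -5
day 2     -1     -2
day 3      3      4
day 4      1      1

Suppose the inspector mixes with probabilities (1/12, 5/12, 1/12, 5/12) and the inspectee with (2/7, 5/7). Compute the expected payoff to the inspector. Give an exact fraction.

Against (2/7, 5/7), each row's expected payoff is day 1: -15/7; day 2: -12/7; day 3: 26/7; day 4: 1.
Taking the (1/12, 5/12, 1/12, 5/12)-weighted average: (1/12)·(-15/7) + (5/12)·(-12/7) + (1/12)·(26/7) + (5/12)·(1) = -1/6.

-1/6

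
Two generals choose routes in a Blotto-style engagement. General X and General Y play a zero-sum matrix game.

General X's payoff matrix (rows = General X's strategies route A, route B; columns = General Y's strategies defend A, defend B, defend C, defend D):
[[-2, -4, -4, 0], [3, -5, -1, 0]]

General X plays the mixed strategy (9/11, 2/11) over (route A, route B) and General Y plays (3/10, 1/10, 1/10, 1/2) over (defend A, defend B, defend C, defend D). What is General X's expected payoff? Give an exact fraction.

-12/11

Against (3/10, 1/10, 1/10, 1/2), each row's expected payoff is route A: -7/5; route B: 3/10.
Taking the (9/11, 2/11)-weighted average: (9/11)·(-7/5) + (2/11)·(3/10) = -12/11.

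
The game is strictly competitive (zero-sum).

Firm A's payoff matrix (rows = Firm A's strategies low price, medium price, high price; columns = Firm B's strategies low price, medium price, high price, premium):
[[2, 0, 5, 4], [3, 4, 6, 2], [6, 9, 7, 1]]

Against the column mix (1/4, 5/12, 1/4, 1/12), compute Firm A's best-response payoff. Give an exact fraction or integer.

85/12

low price: (2)·(1/4) + (0)·(5/12) + (5)·(1/4) + (4)·(1/12) = 25/12.
medium price: (3)·(1/4) + (4)·(5/12) + (6)·(1/4) + (2)·(1/12) = 49/12.
high price: (6)·(1/4) + (9)·(5/12) + (7)·(1/4) + (1)·(1/12) = 85/12.
The best pure response is high price with expected payoff 85/12.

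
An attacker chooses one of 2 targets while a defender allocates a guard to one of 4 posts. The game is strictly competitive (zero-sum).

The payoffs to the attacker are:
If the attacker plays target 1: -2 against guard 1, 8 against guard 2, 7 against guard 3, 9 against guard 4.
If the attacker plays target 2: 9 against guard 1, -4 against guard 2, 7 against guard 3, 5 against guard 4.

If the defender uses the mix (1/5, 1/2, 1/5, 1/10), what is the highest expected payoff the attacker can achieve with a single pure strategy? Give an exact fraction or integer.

target 1: (-2)·(1/5) + (8)·(1/2) + (7)·(1/5) + (9)·(1/10) = 59/10.
target 2: (9)·(1/5) + (-4)·(1/2) + (7)·(1/5) + (5)·(1/10) = 17/10.
The best pure response is target 1 with expected payoff 59/10.

59/10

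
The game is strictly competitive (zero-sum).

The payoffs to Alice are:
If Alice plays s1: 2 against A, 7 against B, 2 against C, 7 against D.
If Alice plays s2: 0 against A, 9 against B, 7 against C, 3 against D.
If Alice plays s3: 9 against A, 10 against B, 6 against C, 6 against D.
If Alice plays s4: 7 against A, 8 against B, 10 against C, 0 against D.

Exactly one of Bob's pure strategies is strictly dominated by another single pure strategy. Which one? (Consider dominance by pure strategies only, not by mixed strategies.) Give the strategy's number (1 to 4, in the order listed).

Bob prefers columns that give Alice less. Compare B with A: 2 < 7, 0 < 9, 9 < 10, 7 < 8.
So A strictly dominates B for Bob; B is strictly dominated.

2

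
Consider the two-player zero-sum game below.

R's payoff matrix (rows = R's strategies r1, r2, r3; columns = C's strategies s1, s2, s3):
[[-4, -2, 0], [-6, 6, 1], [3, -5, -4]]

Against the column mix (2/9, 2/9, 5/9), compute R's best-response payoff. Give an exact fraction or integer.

r1: (-4)·(2/9) + (-2)·(2/9) + (0)·(5/9) = -4/3.
r2: (-6)·(2/9) + (6)·(2/9) + (1)·(5/9) = 5/9.
r3: (3)·(2/9) + (-5)·(2/9) + (-4)·(5/9) = -8/3.
The best pure response is r2 with expected payoff 5/9.

5/9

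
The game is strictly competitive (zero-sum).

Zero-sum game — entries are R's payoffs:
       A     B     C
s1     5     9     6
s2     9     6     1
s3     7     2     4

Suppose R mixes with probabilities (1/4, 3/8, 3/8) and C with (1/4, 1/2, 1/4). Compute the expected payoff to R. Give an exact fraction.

169/32

Against (1/4, 1/2, 1/4), each row's expected payoff is s1: 29/4; s2: 11/2; s3: 15/4.
Taking the (1/4, 3/8, 3/8)-weighted average: (1/4)·(29/4) + (3/8)·(11/2) + (3/8)·(15/4) = 169/32.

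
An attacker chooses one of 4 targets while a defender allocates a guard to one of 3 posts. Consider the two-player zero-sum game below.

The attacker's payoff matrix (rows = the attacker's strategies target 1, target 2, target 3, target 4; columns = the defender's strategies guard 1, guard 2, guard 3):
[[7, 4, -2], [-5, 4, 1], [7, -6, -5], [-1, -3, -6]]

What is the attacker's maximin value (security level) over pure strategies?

The worst-case payoff for each row is target 1: -2, target 2: -5, target 3: -6, target 4: -6.
The best of these is -2.

-2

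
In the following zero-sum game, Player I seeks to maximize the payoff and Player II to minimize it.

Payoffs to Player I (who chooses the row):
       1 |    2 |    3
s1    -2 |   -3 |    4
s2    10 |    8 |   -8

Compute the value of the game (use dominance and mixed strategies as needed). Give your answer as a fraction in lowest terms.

Column 1 is strictly dominated by 2 for Player II (it gives Player I more in every row).
The remaining 2×2 game on (s1, s2) × (2, 3) has no saddle point. Let Player I play s1 with probability p; indifference gives −3p + 8(1−p) = 4p − 8(1−p), so p = 16/23.
Similarly Player II's optimal q on 2 is 12/23, and the value is -3·(12/23) + (4)·(11/23) = 8/23.

8/23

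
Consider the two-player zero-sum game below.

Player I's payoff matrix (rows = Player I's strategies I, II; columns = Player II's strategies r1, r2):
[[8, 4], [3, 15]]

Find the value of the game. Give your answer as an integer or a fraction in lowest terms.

27/4

Row minima are 4 and 3, so Player I's maximin is 4; column maxima are 8 and 15, so Player II's minimax is 8. These differ, so the equilibrium is in mixed strategies.
Let Player I play I with probability p. Player II is indifferent when 8p + 3(1−p) = 4p + 15(1−p), giving p = 3/4.
Let Player II play r1 with probability q. Player I is indifferent when 8q + 4(1−q) = 3q + 15(1−q), giving q = 11/16.
The value is 8·(11/16) + (4)·(5/16) = 27/4.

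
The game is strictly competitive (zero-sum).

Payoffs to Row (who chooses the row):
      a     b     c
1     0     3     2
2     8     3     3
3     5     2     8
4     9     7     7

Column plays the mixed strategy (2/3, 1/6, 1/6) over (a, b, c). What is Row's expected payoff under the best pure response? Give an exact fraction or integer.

1: (0)·(2/3) + (3)·(1/6) + (2)·(1/6) = 5/6.
2: (8)·(2/3) + (3)·(1/6) + (3)·(1/6) = 19/3.
3: (5)·(2/3) + (2)·(1/6) + (8)·(1/6) = 5.
4: (9)·(2/3) + (7)·(1/6) + (7)·(1/6) = 25/3.
The best pure response is 4 with expected payoff 25/3.

25/3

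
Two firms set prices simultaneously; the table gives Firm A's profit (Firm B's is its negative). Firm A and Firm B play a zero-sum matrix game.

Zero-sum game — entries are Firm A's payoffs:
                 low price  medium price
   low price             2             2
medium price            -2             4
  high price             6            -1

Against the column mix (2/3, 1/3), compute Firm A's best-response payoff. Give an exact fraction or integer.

11/3

low price: (2)·(2/3) + (2)·(1/3) = 2.
medium price: (-2)·(2/3) + (4)·(1/3) = 0.
high price: (6)·(2/3) + (-1)·(1/3) = 11/3.
The best pure response is high price with expected payoff 11/3.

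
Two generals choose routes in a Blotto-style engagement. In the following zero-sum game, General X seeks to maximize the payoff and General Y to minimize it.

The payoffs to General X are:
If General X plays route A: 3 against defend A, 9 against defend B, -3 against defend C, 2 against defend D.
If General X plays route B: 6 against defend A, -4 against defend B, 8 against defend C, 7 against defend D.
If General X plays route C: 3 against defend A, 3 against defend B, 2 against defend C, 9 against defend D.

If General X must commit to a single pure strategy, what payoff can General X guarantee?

2

The worst-case payoff for each row is route A: -3, route B: -4, route C: 2.
The best of these is 2.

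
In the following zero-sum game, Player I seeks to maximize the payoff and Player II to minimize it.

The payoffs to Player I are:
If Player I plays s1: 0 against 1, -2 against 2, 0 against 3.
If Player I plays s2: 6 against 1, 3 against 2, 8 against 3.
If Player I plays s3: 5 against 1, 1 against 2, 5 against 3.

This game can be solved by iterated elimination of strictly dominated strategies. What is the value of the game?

Row s1 is strictly dominated by row s2 (6>0, 3>-2, 8>0); eliminate s1.
Row s3 is strictly dominated by row s2 (6>5, 3>1, 8>5); eliminate s3.
Column 1 is strictly dominated by 2 for Player II (3<6); eliminate 1.
Column 3 is strictly dominated by 2 for Player II (3<8); eliminate 3.
Only (s2, 2) remains, with payoff 3.

3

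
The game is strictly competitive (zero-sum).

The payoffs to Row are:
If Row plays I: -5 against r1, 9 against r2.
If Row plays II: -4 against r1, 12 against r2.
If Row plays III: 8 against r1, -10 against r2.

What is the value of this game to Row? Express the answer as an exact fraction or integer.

28/17

Row I is strictly dominated by row II, so Row never plays it.
The remaining 2×2 game on (II, III) × (r1, r2) has no saddle point. Let Row play II with probability p; indifference gives −4p + 8(1−p) = 12p − 10(1−p), so p = 9/17.
Similarly Column's optimal q on r1 is 11/17, and the value is -4·(11/17) + (12)·(6/17) = 28/17.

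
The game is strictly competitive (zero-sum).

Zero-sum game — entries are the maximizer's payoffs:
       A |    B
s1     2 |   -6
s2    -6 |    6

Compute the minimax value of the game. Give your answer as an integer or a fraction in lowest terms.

-6/5

Row minima are -6 and -6, so the maximizer's maximin is -6; column maxima are 2 and 6, so the minimizer's minimax is 2. These differ, so the equilibrium is in mixed strategies.
Let the maximizer play s1 with probability p. The minimizer is indifferent when 2p − 6(1−p) = −6p + 6(1−p), giving p = 3/5.
Let the minimizer play A with probability q. The maximizer is indifferent when 2q − 6(1−q) = −6q + 6(1−q), giving q = 3/5.
The value is 2·(3/5) + (-6)·(2/5) = -6/5.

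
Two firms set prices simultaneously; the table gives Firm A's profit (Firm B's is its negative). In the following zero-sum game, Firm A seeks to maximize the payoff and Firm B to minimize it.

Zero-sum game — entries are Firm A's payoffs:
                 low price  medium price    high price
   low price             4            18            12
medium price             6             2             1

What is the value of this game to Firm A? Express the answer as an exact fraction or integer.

68/13

Column medium price is strictly dominated by high price for Firm B (it gives Firm A more in every row).
The remaining 2×2 game on (low price, medium price) × (low price, high price) has no saddle point. Let Firm A play low price with probability p; indifference gives 4p + 6(1−p) = 12p + (1−p), so p = 5/13.
Similarly Firm B's optimal q on low price is 11/13, and the value is 4·(11/13) + (12)·(2/13) = 68/13.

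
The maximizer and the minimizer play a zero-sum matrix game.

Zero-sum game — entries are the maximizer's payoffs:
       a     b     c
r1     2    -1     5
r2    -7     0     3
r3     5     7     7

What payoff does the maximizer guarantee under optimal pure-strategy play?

5

Row minima: -1, -7, 5 → the maximizer's maximin is 5.
Column maxima: 5, 7, 7 → the minimizer's minimax is 5.
They coincide at (r3, a), so the value is 5.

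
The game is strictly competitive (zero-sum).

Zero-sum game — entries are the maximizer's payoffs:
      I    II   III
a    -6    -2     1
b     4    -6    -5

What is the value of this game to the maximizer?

Column III is strictly dominated by II for the minimizer (it gives the maximizer more in every row).
The remaining 2×2 game on (a, b) × (I, II) has no saddle point. Let the maximizer play a with probability p; indifference gives −6p + 4(1−p) = −2p − 6(1−p), so p = 5/7.
Similarly the minimizer's optimal q on I is 2/7, and the value is -6·(2/7) + (-2)·(5/7) = -22/7.

-22/7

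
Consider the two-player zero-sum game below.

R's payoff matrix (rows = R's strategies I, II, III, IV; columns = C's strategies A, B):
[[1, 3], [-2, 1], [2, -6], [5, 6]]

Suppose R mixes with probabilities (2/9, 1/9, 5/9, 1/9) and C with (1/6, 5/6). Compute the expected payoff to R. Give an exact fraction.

Against (1/6, 5/6), each row's expected payoff is I: 8/3; II: 1/2; III: -14/3; IV: 35/6.
Taking the (2/9, 1/9, 5/9, 1/9)-weighted average: (2/9)·(8/3) + (1/9)·(1/2) + (5/9)·(-14/3) + (1/9)·(35/6) = -35/27.

-35/27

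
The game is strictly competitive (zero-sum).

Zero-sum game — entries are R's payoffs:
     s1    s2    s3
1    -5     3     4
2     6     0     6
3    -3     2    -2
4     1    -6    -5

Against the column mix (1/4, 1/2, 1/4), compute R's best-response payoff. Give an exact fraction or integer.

3

1: (-5)·(1/4) + (3)·(1/2) + (4)·(1/4) = 5/4.
2: (6)·(1/4) + (0)·(1/2) + (6)·(1/4) = 3.
3: (-3)·(1/4) + (2)·(1/2) + (-2)·(1/4) = -1/4.
4: (1)·(1/4) + (-6)·(1/2) + (-5)·(1/4) = -4.
The best pure response is 2 with expected payoff 3.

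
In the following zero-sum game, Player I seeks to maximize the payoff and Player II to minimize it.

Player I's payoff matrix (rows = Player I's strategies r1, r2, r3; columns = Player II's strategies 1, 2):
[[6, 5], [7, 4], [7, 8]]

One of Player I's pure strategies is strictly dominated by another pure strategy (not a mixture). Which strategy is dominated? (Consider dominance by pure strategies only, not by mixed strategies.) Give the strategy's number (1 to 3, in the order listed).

Compare r1 with r3: 7 > 6, 8 > 5.
So r3 strictly dominates r1 for Player I; r1 is strictly dominated.

1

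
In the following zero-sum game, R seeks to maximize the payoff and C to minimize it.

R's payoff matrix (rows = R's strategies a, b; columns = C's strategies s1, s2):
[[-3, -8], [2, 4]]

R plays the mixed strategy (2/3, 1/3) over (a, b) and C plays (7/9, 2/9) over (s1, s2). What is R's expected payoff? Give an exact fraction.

Against (7/9, 2/9), each row's expected payoff is a: -37/9; b: 22/9.
Taking the (2/3, 1/3)-weighted average: (2/3)·(-37/9) + (1/3)·(22/9) = -52/27.

-52/27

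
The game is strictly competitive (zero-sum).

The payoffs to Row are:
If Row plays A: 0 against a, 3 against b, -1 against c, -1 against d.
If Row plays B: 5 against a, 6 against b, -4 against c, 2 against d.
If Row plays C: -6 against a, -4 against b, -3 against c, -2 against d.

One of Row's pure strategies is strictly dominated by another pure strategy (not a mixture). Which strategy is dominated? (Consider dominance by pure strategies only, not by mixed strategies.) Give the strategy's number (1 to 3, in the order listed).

3

Compare C with A: 0 > -6, 3 > -4, -1 > -3, -1 > -2.
So A strictly dominates C for Row; C is strictly dominated.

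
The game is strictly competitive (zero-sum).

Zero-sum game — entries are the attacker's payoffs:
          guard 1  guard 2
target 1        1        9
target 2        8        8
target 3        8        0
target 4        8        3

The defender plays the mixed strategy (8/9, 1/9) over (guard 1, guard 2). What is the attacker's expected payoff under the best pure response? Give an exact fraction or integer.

target 1: (1)·(8/9) + (9)·(1/9) = 17/9.
target 2: (8)·(8/9) + (8)·(1/9) = 8.
target 3: (8)·(8/9) + (0)·(1/9) = 64/9.
target 4: (8)·(8/9) + (3)·(1/9) = 67/9.
The best pure response is target 2 with expected payoff 8.

8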